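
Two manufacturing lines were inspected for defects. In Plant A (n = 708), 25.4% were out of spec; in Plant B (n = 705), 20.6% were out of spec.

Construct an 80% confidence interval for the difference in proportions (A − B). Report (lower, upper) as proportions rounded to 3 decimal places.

SE₁ = √(p̂₁(1−p̂₁)/n₁) = √(0.2540·0.7460/708) = 0.01636; SE₂ = √(0.2060·0.7940/705) = 0.01523.
Independent samples: SE of the difference = √(SE₁² + SE₂²) = √(0.0002676496 + 0.0002319529) = 0.02235.
z* for 80% confidence is 1.282, so the margin of error is 1.282 × 0.02235 = 0.02865.
Point estimate p̂₁ − p̂₂ = 0.2540 − 0.2060 = 0.0480.
0.0480 ± 0.02865 → (0.019, 0.077).

(0.019, 0.077)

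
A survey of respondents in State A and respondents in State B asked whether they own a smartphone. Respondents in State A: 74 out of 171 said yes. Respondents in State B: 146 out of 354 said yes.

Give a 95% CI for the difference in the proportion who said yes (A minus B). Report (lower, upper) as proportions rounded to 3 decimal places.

(-0.070, 0.111)

p̂₁ = 74/171 = 0.4327 and p̂₂ = 146/354 = 0.4124.
SE₁ = √(p̂₁(1−p̂₁)/n₁) = √(0.4327·0.5673/171) = 0.03789; SE₂ = √(0.4124·0.5876/354) = 0.02616.
Independent samples: SE of the difference = √(SE₁² + SE₂²) = √(0.0014356521 + 0.0006843456) = 0.04604.
z* for 95% confidence is 1.960, so the margin of error is 1.960 × 0.04604 = 0.09024.
Point estimate p̂₁ − p̂₂ = 0.4327 − 0.4124 = 0.0203.
0.0203 ± 0.09024 → (-0.070, 0.111).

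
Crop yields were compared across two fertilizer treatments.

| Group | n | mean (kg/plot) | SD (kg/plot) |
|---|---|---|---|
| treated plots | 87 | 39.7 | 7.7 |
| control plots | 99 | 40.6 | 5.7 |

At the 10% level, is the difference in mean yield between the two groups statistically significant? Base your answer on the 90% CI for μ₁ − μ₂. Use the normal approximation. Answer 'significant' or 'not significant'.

Standard errors of each mean: 7.7/√87 = 0.8255 and 5.7/√99 = 0.5729.
SE(x̄₁ − x̄₂) = √(0.8255² + 0.5729²) = 1.0048 for independent samples with unequal variances.
With z* = 1.645, the margin is 1.645 × 1.0048 = 1.6529.
x̄₁ − x̄₂ = 39.7 − 40.6 = -0.9000; the interval is -0.9000 ± 1.6529 = (-2.5529, 0.7529).
The interval (-2.5529, 0.7529) contains 0, so the difference is not significant.

not significant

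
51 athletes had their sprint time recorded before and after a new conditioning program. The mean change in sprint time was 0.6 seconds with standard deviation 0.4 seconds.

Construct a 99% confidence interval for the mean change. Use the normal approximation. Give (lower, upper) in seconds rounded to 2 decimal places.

Paired design: SE = s_d/√n = 0.4/√51 = 0.0560.
z* = 2.576; margin of error = 2.576 × 0.0560 = 0.1443.
0.6 ± 0.1443 → (0.46, 0.74).

(0.46, 0.74)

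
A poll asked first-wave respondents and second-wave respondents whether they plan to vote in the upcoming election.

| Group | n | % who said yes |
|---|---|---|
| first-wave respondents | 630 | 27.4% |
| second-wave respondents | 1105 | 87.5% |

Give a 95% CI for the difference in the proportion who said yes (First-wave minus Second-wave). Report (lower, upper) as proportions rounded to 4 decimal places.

(-0.6409, -0.5611)

Each SE is √(p̂(1−p̂)/n): √(0.2740·0.7260/630) = 0.01777 and √(0.8750·0.1250/1105) = 0.00995.
SE(p̂₁ − p̂₂) = √(SE₁² + SE₂²) = √(0.0003157729 + 0.0000990025) = 0.02037, since the two samples are independent.
At 95% confidence z* = 1.960; margin = 1.960 × 0.02037 = 0.03993.
The difference is 0.2740 − 0.8750 = -0.6010, so the interval is -0.6010 ± 0.03993 = (-0.6409, -0.5611).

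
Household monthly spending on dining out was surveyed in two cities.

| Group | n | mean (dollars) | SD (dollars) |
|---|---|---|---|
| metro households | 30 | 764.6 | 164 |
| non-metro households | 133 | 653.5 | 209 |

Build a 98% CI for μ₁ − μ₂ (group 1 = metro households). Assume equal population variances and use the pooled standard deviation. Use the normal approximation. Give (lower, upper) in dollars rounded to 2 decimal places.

(16.30, 205.90)

Pooled variance s_p² = [29·164² + 132·209²] / (30+133−2) = 40657.6149, so s_p = 201.6373.
SE_diff = s_p·√(1/n₁ + 1/n₂) = 201.6373·√(1/30 + 1/133) = 40.7547.
z* = 2.326; margin = 2.326 × 40.7547 = 94.7954.
Difference = 764.6 − 653.5 = 111.1000.
111.1000 ± 94.7954 → (16.30, 205.90).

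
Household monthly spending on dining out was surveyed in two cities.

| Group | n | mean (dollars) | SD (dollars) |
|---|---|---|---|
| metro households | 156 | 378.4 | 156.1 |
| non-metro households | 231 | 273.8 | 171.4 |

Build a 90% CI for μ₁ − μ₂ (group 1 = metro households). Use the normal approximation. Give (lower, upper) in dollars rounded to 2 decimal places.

(76.91, 132.29)

SE₁ = s₁/√n₁ = 156.1/√156 = 12.4980; SE₂ = 171.4/√231 = 11.2773.
Independent samples, unequal variances: SE_diff = √(SE₁² + SE₂²) = √(156.200004 + 127.17749529) = 16.8338.
z* = 1.645, so margin of error = 1.645 × 16.8338 = 27.6916.
Difference in means = 378.4 − 273.8 = 104.6000.
104.6000 ± 27.6916 → (76.91, 132.29).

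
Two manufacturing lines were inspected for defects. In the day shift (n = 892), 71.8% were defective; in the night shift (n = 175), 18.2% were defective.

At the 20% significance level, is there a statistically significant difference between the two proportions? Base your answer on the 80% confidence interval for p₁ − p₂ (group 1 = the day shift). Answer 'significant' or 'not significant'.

significant

Each SE is √(p̂(1−p̂)/n): √(0.7180·0.2820/892) = 0.01507 and √(0.1820·0.8180/175) = 0.02917.
SE(p̂₁ − p̂₂) = √(SE₁² + SE₂²) = √(0.0002271049 + 0.0008508889) = 0.03283, since the two samples are independent.
At 80% confidence z* = 1.282; margin = 1.282 × 0.03283 = 0.04209.
The difference is 0.7180 − 0.1820 = 0.5360, so the interval is 0.5360 ± 0.04209 = (0.49391, 0.57809).
The interval (0.49391, 0.57809) does not contain 0, so the difference is significant.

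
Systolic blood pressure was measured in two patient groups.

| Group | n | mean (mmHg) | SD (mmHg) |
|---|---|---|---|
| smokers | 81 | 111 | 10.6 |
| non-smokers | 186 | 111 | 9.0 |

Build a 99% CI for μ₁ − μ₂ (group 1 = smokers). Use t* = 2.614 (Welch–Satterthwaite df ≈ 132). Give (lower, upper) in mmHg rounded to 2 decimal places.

(-3.53, 3.53)

Standard errors of each mean: 10.6/√81 = 1.1778 and 9.0/√186 = 0.6599.
SE(x̄₁ − x̄₂) = √(1.1778² + 0.6599²) = 1.3501 for independent samples with unequal variances.
With t* = 2.614, the margin is 2.614 × 1.3501 = 3.5292.
x̄₁ − x̄₂ = 111 − 111 = 0.0000; the interval is 0.0000 ± 3.5292 = (-3.53, 3.53).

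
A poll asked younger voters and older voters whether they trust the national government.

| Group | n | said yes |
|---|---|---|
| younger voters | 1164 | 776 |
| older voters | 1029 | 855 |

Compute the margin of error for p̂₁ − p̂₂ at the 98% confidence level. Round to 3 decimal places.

Sample proportions: 776/1164 = 0.6667, 855/1029 = 0.8309.
Each SE is √(p̂(1−p̂)/n): √(0.6667·0.3333/1164) = 0.01382 and √(0.8309·0.1691/1029) = 0.01169.
SE(p̂₁ − p̂₂) = √(SE₁² + SE₂²) = √(0.0001909924 + 0.0001366561) = 0.01810, since the two samples are independent.
At 98% confidence z* = 2.326; margin = 2.326 × 0.01810 = 0.04210.

0.042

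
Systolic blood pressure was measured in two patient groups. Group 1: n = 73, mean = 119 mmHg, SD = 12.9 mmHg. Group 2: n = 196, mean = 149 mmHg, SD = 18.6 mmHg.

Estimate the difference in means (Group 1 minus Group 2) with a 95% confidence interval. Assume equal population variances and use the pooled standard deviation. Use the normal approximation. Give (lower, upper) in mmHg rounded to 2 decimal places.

s_p = √[((n₁−1)s₁² + (n₂−1)s₂²)/(n₁+n₂−2)] = √[(72·12.9² + 195·18.6²)/267] = 17.2494.
SE = 17.2494·√(1/73 + 1/196) = 2.3652.
With z* = 1.960, margin = 1.960 × 2.3652 = 4.6358.
x̄₁ − x̄₂ = 119 − 149 = -30.0000; interval -30.0000 ± 4.6358 = (-34.64, -25.36).

(-34.64, -25.36)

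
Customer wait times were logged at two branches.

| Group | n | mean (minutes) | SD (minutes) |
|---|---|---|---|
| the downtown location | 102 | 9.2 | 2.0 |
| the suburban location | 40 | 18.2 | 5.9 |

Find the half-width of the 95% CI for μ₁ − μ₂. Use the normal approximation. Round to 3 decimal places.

1.869

Standard errors of each mean: 2.0/√102 = 0.1980 and 5.9/√40 = 0.9329.
SE(x̄₁ − x̄₂) = √(0.1980² + 0.9329²) = 0.9537 for independent samples with unequal variances.
With z* = 1.960, the margin is 1.960 × 0.9537 = 1.8693.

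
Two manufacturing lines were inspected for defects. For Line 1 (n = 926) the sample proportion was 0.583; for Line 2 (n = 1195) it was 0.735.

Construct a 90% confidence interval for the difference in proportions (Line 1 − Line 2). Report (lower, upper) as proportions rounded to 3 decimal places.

SE₁ = √(p̂₁(1−p̂₁)/n₁) = √(0.5830·0.4170/926) = 0.01620; SE₂ = √(0.7350·0.2650/1195) = 0.01277.
Independent samples: SE of the difference = √(SE₁² + SE₂²) = √(0.00026244 + 0.0001630729) = 0.02063.
z* for 90% confidence is 1.645, so the margin of error is 1.645 × 0.02063 = 0.03394.
Point estimate p̂₁ − p̂₂ = 0.5830 − 0.7350 = -0.1520.
-0.1520 ± 0.03394 → (-0.186, -0.118).

(-0.186, -0.118)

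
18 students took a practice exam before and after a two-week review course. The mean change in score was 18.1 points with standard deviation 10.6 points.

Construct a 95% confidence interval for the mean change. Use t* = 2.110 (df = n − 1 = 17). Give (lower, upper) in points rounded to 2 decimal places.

This is a matched-pairs design, so SE = s_d/√n = 10.6/√18 = 2.4984.
Margin = 2.110 × 2.4984 = 5.2716; the interval is 18.1 ± 5.2716 = (12.83, 23.37).

(12.83, 23.37)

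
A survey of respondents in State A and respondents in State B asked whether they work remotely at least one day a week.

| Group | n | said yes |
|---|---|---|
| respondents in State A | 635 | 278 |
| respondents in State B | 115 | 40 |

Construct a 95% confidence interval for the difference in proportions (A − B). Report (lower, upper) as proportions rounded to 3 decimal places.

Sample proportions: 278/635 = 0.4378, 40/115 = 0.3478.
Each SE is √(p̂(1−p̂)/n): √(0.4378·0.5622/635) = 0.01969 and √(0.3478·0.6522/115) = 0.04441.
SE(p̂₁ − p̂₂) = √(SE₁² + SE₂²) = √(0.0003876961 + 0.0019722481) = 0.04858, since the two samples are independent.
At 95% confidence z* = 1.960; margin = 1.960 × 0.04858 = 0.09522.
The difference is 0.4378 − 0.3478 = 0.0900, so the interval is 0.0900 ± 0.09522 = (-0.005, 0.185).

(-0.005, 0.185)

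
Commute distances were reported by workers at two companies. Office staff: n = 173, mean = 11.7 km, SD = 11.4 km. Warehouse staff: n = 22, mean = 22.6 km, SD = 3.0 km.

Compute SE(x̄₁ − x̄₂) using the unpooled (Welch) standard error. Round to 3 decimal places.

1.077

SE₁ = s₁/√n₁ = 11.4/√173 = 0.8667; SE₂ = 3.0/√22 = 0.6396.
Independent samples, unequal variances: SE_diff = √(SE₁² + SE₂²) = √(0.75116889 + 0.40908816) = 1.0772.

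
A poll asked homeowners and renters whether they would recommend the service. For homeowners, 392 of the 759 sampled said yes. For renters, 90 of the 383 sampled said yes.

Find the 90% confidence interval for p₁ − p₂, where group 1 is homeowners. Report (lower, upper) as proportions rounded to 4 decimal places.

First, p̂₁ = 392/759 = 0.5165; p̂₂ = 90/383 = 0.2350.
The two standard errors are √(0.5165×0.4835/759) = 0.01814 and √(0.2350×0.7650/383) = 0.02167.
Because the samples are independent, SE_diff = √(0.01814² + 0.02167²) = 0.02826.
Using z* = 1.645 for 90%, ME = 1.645 × 0.02826 = 0.04649.
p̂₁ − p̂₂ = 0.2815; interval 0.2815 ± 0.04649 gives (0.2350, 0.3280).

(0.2350, 0.3280)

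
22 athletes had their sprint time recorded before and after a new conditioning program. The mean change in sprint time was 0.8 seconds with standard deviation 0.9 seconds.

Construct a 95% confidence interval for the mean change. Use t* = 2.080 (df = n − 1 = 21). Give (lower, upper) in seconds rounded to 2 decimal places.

(0.40, 1.20)

Paired design: SE = s_d/√n = 0.9/√22 = 0.1919.
t* = 2.080; margin of error = 2.080 × 0.1919 = 0.3992.
0.8 ± 0.3992 → (0.40, 1.20).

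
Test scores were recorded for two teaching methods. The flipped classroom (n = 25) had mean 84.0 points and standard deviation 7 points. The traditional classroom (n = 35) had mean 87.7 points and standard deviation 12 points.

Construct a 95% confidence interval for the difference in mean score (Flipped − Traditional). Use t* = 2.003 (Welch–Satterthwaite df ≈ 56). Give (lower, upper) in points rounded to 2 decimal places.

Standard errors of each mean: 7/√25 = 1.4000 and 12/√35 = 2.0284.
SE(x̄₁ − x̄₂) = √(1.4000² + 2.0284²) = 2.4646 for independent samples with unequal variances.
With t* = 2.003, the margin is 2.003 × 2.4646 = 4.9366.
x̄₁ − x̄₂ = 84.0 − 87.7 = -3.7000; the interval is -3.7000 ± 4.9366 = (-8.64, 1.24).

(-8.64, 1.24)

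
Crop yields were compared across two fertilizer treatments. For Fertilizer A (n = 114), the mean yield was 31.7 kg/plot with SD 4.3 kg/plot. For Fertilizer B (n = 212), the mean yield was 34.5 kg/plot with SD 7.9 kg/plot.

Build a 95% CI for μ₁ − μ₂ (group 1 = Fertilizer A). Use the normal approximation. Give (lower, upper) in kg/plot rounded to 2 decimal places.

(-4.12, -1.48)

Per-group SEs: s₁/√n₁ = 4.3/√114 = 0.4027, s₂/√n₂ = 7.9/√212 = 0.5426.
Unpooled SE of the difference: √(0.16216729 + 0.29441476) = 0.6757.
Margin of error = z* · SE = 1.960 × 0.6757 = 1.3244.
x̄₁ − x̄₂ = 31.7 − 34.5 = -2.8000.
CI: -2.8000 ± 1.3244 = (-4.12, -1.48).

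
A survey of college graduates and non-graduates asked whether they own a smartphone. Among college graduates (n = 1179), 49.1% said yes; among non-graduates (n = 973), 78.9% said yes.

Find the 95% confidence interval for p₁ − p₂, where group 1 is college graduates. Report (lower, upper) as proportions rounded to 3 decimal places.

Each SE is √(p̂(1−p̂)/n): √(0.4910·0.5090/1179) = 0.01456 and √(0.7890·0.2110/973) = 0.01308.
SE(p̂₁ − p̂₂) = √(SE₁² + SE₂²) = √(0.0002119936 + 0.0001710864) = 0.01957, since the two samples are independent.
At 95% confidence z* = 1.960; margin = 1.960 × 0.01957 = 0.03836.
The difference is 0.4910 − 0.7890 = -0.2980, so the interval is -0.2980 ± 0.03836 = (-0.336, -0.260).

(-0.336, -0.260)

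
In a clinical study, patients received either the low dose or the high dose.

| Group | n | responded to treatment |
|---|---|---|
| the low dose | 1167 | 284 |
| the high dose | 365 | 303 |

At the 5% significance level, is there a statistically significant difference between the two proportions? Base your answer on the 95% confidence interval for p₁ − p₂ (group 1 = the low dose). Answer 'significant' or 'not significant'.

significant

First, p̂₁ = 284/1167 = 0.2434; p̂₂ = 303/365 = 0.8301.
The two standard errors are √(0.2434×0.7566/1167) = 0.01256 and √(0.8301×0.1699/365) = 0.01966.
Because the samples are independent, SE_diff = √(0.01256² + 0.01966²) = 0.02333.
Using z* = 1.960 for 95%, ME = 1.960 × 0.02333 = 0.04573.
p̂₁ − p̂₂ = -0.5867; interval -0.5867 ± 0.04573 gives (-0.63243, -0.54097).
The interval (-0.63243, -0.54097) does not contain 0, so the difference is significant.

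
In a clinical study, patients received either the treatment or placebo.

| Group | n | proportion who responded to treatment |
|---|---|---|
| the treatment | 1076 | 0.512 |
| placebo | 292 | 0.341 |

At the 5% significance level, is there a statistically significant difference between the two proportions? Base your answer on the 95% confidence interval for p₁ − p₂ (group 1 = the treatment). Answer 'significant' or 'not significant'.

Each SE is √(p̂(1−p̂)/n): √(0.5120·0.4880/1076) = 0.01524 and √(0.3410·0.6590/292) = 0.02774.
SE(p̂₁ − p̂₂) = √(SE₁² + SE₂²) = √(0.0002322576 + 0.0007695076) = 0.03165, since the two samples are independent.
At 95% confidence z* = 1.960; margin = 1.960 × 0.03165 = 0.06203.
The difference is 0.5120 − 0.3410 = 0.1710, so the interval is 0.1710 ± 0.06203 = (0.10897, 0.23303).
The interval (0.10897, 0.23303) does not contain 0, so the difference is significant.

significant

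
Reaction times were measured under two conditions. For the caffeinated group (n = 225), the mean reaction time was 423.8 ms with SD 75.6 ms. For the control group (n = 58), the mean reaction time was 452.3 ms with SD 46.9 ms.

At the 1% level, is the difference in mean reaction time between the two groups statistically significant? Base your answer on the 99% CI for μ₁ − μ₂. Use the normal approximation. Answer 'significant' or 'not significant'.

significant

SE₁ = s₁/√n₁ = 75.6/√225 = 5.0400; SE₂ = 46.9/√58 = 6.1583.
Independent samples, unequal variances: SE_diff = √(SE₁² + SE₂²) = √(25.4016 + 37.92465889) = 7.9578.
z* = 2.576, so margin of error = 2.576 × 7.9578 = 20.4993.
Difference in means = 423.8 − 452.3 = -28.5000.
-28.5000 ± 20.4993 → (-48.9993, -8.0007).
The interval (-48.9993, -8.0007) does not contain 0, so the difference is significant.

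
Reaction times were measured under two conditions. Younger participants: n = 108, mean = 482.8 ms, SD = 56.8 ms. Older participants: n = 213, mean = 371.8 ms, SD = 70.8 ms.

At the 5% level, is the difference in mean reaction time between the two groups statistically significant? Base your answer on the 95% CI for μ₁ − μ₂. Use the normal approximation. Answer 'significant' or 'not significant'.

Per-group SEs: s₁/√n₁ = 56.8/√108 = 5.4656, s₂/√n₂ = 70.8/√213 = 4.8511.
Unpooled SE of the difference: √(29.87278336 + 23.53317121) = 7.3079.
Margin of error = z* · SE = 1.960 × 7.3079 = 14.3235.
x̄₁ − x̄₂ = 482.8 − 371.8 = 111.0000.
CI: 111.0000 ± 14.3235 = (96.6765, 125.3235).
The interval (96.6765, 125.3235) does not contain 0, so the difference is significant.

significant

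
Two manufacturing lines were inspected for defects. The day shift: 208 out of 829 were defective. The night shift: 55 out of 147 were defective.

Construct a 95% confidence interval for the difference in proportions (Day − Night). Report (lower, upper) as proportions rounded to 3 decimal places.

(-0.207, -0.040)

p̂₁ = 208/829 = 0.2509 and p̂₂ = 55/147 = 0.3741.
SE₁ = √(p̂₁(1−p̂₁)/n₁) = √(0.2509·0.7491/829) = 0.01506; SE₂ = √(0.3741·0.6259/147) = 0.03991.
Independent samples: SE of the difference = √(SE₁² + SE₂²) = √(0.0002268036 + 0.0015928081) = 0.04266.
z* for 95% confidence is 1.960, so the margin of error is 1.960 × 0.04266 = 0.08361.
Point estimate p̂₁ − p̂₂ = 0.2509 − 0.3741 = -0.1232.
-0.1232 ± 0.08361 → (-0.207, -0.040).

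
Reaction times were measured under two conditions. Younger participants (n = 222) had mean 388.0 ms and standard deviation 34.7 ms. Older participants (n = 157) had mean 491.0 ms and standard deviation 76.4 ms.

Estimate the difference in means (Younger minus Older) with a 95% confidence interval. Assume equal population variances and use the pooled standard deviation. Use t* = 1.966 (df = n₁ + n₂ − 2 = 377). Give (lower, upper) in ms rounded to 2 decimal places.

(-114.45, -91.55)

s_p = √[((n₁−1)s₁² + (n₂−1)s₂²)/(n₁+n₂−2)] = √[(221·34.7² + 156·76.4²)/377] = 55.8672.
SE = 55.8672·√(1/222 + 1/157) = 5.8257.
With t* = 1.966, margin = 1.966 × 5.8257 = 11.4533.
x̄₁ − x̄₂ = 388.0 − 491.0 = -103.0000; interval -103.0000 ± 11.4533 = (-114.45, -91.55).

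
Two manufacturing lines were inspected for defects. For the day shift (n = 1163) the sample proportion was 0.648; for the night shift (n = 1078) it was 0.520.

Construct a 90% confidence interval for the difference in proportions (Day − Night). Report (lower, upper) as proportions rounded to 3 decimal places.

(0.094, 0.162)

The two standard errors are √(0.6480×0.3520/1163) = 0.01400 and √(0.5200×0.4800/1078) = 0.01522.
Because the samples are independent, SE_diff = √(0.01400² + 0.01522²) = 0.02068.
Using z* = 1.645 for 90%, ME = 1.645 × 0.02068 = 0.03402.
p̂₁ − p̂₂ = 0.1280; interval 0.1280 ± 0.03402 gives (0.094, 0.162).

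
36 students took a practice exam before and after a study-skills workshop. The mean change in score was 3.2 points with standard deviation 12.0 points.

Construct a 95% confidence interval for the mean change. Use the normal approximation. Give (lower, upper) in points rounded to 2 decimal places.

This is a matched-pairs design, so SE = s_d/√n = 12.0/√36 = 2.0000.
Margin = 1.960 × 2.0000 = 3.9200; the interval is 3.2 ± 3.9200 = (-0.72, 7.12).

(-0.72, 7.12)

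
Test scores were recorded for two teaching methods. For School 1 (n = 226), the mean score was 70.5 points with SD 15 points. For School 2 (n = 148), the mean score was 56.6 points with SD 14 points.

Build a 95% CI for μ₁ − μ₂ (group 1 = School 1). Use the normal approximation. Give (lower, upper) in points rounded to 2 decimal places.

Per-group SEs: s₁/√n₁ = 15/√226 = 0.9978, s₂/√n₂ = 14/√148 = 1.1508.
Unpooled SE of the difference: √(0.99560484 + 1.32434064) = 1.5231.
Margin of error = z* · SE = 1.960 × 1.5231 = 2.9853.
x̄₁ − x̄₂ = 70.5 − 56.6 = 13.9000.
CI: 13.9000 ± 2.9853 = (10.91, 16.89).

(10.91, 16.89)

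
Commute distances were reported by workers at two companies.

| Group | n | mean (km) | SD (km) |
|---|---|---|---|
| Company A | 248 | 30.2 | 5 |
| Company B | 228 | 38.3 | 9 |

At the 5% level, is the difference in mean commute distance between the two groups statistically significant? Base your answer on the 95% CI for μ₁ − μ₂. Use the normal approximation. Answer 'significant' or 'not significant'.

Per-group SEs: s₁/√n₁ = 5/√248 = 0.3175, s₂/√n₂ = 9/√228 = 0.5960.
Unpooled SE of the difference: √(0.10080625 + 0.355216) = 0.6753.
Margin of error = z* · SE = 1.960 × 0.6753 = 1.3236.
x̄₁ − x̄₂ = 30.2 − 38.3 = -8.1000.
CI: -8.1000 ± 1.3236 = (-9.4236, -6.7764).
The interval (-9.4236, -6.7764) does not contain 0, so the difference is significant.

significant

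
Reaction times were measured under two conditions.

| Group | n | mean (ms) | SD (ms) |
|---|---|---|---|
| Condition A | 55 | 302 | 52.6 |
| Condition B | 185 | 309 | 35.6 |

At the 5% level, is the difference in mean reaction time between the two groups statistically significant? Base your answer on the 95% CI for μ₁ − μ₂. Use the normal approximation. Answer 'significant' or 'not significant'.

Per-group SEs: s₁/√n₁ = 52.6/√55 = 7.0926, s₂/√n₂ = 35.6/√185 = 2.6174.
Unpooled SE of the difference: √(50.30497476 + 6.85078276) = 7.5601.
Margin of error = z* · SE = 1.960 × 7.5601 = 14.8178.
x̄₁ − x̄₂ = 302 − 309 = -7.0000.
CI: -7.0000 ± 14.8178 = (-21.8178, 7.8178).
The interval (-21.8178, 7.8178) contains 0, so the difference is not significant.

not significant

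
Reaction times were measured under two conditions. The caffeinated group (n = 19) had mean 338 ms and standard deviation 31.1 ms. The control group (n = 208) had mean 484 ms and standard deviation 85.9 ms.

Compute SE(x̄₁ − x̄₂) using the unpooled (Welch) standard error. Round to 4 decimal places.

9.2941

Standard errors of each mean: 31.1/√19 = 7.1348 and 85.9/√208 = 5.9561.
SE(x̄₁ − x̄₂) = √(7.1348² + 5.9561²) = 9.2941 for independent samples with unequal variances.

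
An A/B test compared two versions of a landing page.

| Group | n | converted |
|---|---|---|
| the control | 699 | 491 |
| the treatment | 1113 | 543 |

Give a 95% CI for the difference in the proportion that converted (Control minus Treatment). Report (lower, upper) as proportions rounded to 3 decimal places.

(0.170, 0.259)

p̂₁ = 491/699 = 0.7024 and p̂₂ = 543/1113 = 0.4879.
SE₁ = √(p̂₁(1−p̂₁)/n₁) = √(0.7024·0.2976/699) = 0.01729; SE₂ = √(0.4879·0.5121/1113) = 0.01498.
Independent samples: SE of the difference = √(SE₁² + SE₂²) = √(0.0002989441 + 0.0002244004) = 0.02288.
z* for 95% confidence is 1.960, so the margin of error is 1.960 × 0.02288 = 0.04484.
Point estimate p̂₁ − p̂₂ = 0.7024 − 0.4879 = 0.2145.
0.2145 ± 0.04484 → (0.170, 0.259).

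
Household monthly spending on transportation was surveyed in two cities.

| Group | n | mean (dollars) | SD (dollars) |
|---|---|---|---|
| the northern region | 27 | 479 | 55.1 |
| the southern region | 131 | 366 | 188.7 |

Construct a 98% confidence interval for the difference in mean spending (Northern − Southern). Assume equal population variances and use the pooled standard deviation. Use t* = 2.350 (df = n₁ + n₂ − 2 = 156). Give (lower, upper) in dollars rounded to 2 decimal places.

(26.72, 199.28)

Pooled variance s_p² = [26·55.1² + 130·188.7²] / (27+131−2) = 30179.0767, so s_p = 173.7213.
SE_diff = s_p·√(1/n₁ + 1/n₂) = 173.7213·√(1/27 + 1/131) = 36.7167.
t* = 2.350; margin = 2.350 × 36.7167 = 86.2842.
Difference = 479 − 366 = 113.0000.
113.0000 ± 86.2842 → (26.72, 199.28).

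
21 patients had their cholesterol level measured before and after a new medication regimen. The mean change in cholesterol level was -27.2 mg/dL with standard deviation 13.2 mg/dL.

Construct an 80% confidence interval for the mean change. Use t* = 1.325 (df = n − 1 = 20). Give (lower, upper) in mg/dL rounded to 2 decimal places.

(-31.02, -23.38)

Paired design: SE = s_d/√n = 13.2/√21 = 2.8805.
t* = 1.325; margin of error = 1.325 × 2.8805 = 3.8167.
-27.2 ± 3.8167 → (-31.02, -23.38).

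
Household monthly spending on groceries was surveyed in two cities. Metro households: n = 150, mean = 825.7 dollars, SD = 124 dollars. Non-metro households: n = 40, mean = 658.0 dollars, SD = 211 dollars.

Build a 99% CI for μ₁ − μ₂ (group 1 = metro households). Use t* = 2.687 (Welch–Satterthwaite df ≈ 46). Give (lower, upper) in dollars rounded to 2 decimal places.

(74.02, 261.38)

SE₁ = s₁/√n₁ = 124/√150 = 10.1246; SE₂ = 211/√40 = 33.3620.
Independent samples, unequal variances: SE_diff = √(SE₁² + SE₂²) = √(102.50752516 + 1113.023044) = 34.8645.
t* = 2.687, so margin of error = 2.687 × 34.8645 = 93.6809.
Difference in means = 825.7 − 658.0 = 167.7000.
167.7000 ± 93.6809 → (74.02, 261.38).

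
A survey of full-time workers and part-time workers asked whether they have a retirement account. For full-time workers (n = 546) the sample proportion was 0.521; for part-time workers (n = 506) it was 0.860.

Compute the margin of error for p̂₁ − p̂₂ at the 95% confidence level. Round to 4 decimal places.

Each SE is √(p̂(1−p̂)/n): √(0.5210·0.4790/546) = 0.02138 and √(0.8600·0.1400/506) = 0.01543.
SE(p̂₁ − p̂₂) = √(SE₁² + SE₂²) = √(0.0004571044 + 0.0002380849) = 0.02637, since the two samples are independent.
At 95% confidence z* = 1.960; margin = 1.960 × 0.02637 = 0.05169.

0.0517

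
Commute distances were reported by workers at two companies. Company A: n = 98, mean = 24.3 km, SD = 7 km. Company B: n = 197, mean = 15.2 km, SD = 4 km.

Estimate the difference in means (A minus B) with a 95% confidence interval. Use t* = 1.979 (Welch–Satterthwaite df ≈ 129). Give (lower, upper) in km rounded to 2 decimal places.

Standard errors of each mean: 7/√98 = 0.7071 and 4/√197 = 0.2850.
SE(x̄₁ − x̄₂) = √(0.7071² + 0.2850²) = 0.7624 for independent samples with unequal variances.
With t* = 1.979, the margin is 1.979 × 0.7624 = 1.5088.
x̄₁ − x̄₂ = 24.3 − 15.2 = 9.1000; the interval is 9.1000 ± 1.5088 = (7.59, 10.61).

(7.59, 10.61)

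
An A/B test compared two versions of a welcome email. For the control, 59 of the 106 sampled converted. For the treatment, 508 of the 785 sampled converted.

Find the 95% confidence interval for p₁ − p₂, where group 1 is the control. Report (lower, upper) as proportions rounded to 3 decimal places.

(-0.191, 0.010)

First, p̂₁ = 59/106 = 0.5566; p̂₂ = 508/785 = 0.6471.
The two standard errors are √(0.5566×0.4434/106) = 0.04825 and √(0.6471×0.3529/785) = 0.01706.
Because the samples are independent, SE_diff = √(0.04825² + 0.01706²) = 0.05118.
Using z* = 1.960 for 95%, ME = 1.960 × 0.05118 = 0.10031.
p̂₁ − p̂₂ = -0.0905; interval -0.0905 ± 0.10031 gives (-0.191, 0.010).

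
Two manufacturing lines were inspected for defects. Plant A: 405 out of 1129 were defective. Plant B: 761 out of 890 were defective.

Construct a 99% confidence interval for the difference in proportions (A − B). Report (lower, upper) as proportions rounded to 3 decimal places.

(-0.544, -0.449)

First, p̂₁ = 405/1129 = 0.3587; p̂₂ = 761/890 = 0.8551.
The two standard errors are √(0.3587×0.6413/1129) = 0.01427 and √(0.8551×0.1449/890) = 0.01180.
Because the samples are independent, SE_diff = √(0.01427² + 0.01180²) = 0.01852.
Using z* = 2.576 for 99%, ME = 2.576 × 0.01852 = 0.04771.
p̂₁ − p̂₂ = -0.4964; interval -0.4964 ± 0.04771 gives (-0.544, -0.449).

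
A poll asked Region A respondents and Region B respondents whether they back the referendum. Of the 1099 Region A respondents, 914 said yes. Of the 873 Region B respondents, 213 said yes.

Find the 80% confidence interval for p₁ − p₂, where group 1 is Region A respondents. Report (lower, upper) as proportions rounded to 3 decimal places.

(0.564, 0.611)

Sample proportions: 914/1099 = 0.8317, 213/873 = 0.2440.
Each SE is √(p̂(1−p̂)/n): √(0.8317·0.1683/1099) = 0.01129 and √(0.2440·0.7560/873) = 0.01454.
SE(p̂₁ − p̂₂) = √(SE₁² + SE₂²) = √(0.0001274641 + 0.0002114116) = 0.01841, since the two samples are independent.
At 80% confidence z* = 1.282; margin = 1.282 × 0.01841 = 0.02360.
The difference is 0.8317 − 0.2440 = 0.5877, so the interval is 0.5877 ± 0.02360 = (0.564, 0.611).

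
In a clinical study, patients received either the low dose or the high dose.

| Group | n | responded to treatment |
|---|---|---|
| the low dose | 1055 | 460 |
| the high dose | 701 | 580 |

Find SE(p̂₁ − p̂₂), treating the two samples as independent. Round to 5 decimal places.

p̂₁ = 460/1055 = 0.4360 and p̂₂ = 580/701 = 0.8274.
SE₁ = √(p̂₁(1−p̂₁)/n₁) = √(0.4360·0.5640/1055) = 0.01527; SE₂ = √(0.8274·0.1726/701) = 0.01427.
Independent samples: SE of the difference = √(SE₁² + SE₂²) = √(0.0002331729 + 0.0002036329) = 0.02090.

0.02090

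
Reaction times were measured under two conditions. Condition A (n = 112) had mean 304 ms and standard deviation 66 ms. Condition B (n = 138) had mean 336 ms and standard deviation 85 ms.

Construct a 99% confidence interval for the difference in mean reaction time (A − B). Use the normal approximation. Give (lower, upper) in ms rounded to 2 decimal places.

Per-group SEs: s₁/√n₁ = 66/√112 = 6.2364, s₂/√n₂ = 85/√138 = 7.2357.
Unpooled SE of the difference: √(38.89268496 + 52.35535449) = 9.5524.
Margin of error = z* · SE = 2.576 × 9.5524 = 24.6070.
x̄₁ − x̄₂ = 304 − 336 = -32.0000.
CI: -32.0000 ± 24.6070 = (-56.61, -7.39).

(-56.61, -7.39)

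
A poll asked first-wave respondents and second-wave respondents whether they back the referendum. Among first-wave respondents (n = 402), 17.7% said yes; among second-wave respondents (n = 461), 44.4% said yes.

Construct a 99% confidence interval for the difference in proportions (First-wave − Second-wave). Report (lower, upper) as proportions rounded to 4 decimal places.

Each SE is √(p̂(1−p̂)/n): √(0.1770·0.8230/402) = 0.01904 and √(0.4440·0.5560/461) = 0.02314.
SE(p̂₁ − p̂₂) = √(SE₁² + SE₂²) = √(0.0003625216 + 0.0005354596) = 0.02997, since the two samples are independent.
At 99% confidence z* = 2.576; margin = 2.576 × 0.02997 = 0.07720.
The difference is 0.1770 − 0.4440 = -0.2670, so the interval is -0.2670 ± 0.07720 = (-0.3442, -0.1898).

(-0.3442, -0.1898)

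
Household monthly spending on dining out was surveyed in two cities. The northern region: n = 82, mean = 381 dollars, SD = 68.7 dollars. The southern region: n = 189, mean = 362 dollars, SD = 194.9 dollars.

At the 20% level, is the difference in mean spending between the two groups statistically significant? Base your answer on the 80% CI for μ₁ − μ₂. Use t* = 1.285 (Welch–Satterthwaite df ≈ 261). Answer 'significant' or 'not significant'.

Standard errors of each mean: 68.7/√82 = 7.5866 and 194.9/√189 = 14.1769.
SE(x̄₁ − x̄₂) = √(7.5866² + 14.1769²) = 16.0792 for independent samples with unequal variances.
With t* = 1.285, the margin is 1.285 × 16.0792 = 20.6618.
x̄₁ − x̄₂ = 381 − 362 = 19.0000; the interval is 19.0000 ± 20.6618 = (-1.6618, 39.6618).
The interval (-1.6618, 39.6618) contains 0, so the difference is not significant.

not significant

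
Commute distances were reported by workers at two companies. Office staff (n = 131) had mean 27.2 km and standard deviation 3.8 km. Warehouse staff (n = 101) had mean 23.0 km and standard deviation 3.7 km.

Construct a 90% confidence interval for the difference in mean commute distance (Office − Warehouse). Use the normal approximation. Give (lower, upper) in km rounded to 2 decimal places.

Standard errors of each mean: 3.8/√131 = 0.3320 and 3.7/√101 = 0.3682.
SE(x̄₁ − x̄₂) = √(0.3320² + 0.3682²) = 0.4958 for independent samples with unequal variances.
With z* = 1.645, the margin is 1.645 × 0.4958 = 0.8156.
x̄₁ − x̄₂ = 27.2 − 23.0 = 4.2000; the interval is 4.2000 ± 0.8156 = (3.38, 5.02).

(3.38, 5.02)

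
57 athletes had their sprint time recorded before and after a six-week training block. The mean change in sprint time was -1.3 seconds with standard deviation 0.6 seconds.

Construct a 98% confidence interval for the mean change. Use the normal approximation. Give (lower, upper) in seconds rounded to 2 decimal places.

Paired design: SE = s_d/√n = 0.6/√57 = 0.0795.
z* = 2.326; margin of error = 2.326 × 0.0795 = 0.1849.
-1.3 ± 0.1849 → (-1.48, -1.12).

(-1.48, -1.12)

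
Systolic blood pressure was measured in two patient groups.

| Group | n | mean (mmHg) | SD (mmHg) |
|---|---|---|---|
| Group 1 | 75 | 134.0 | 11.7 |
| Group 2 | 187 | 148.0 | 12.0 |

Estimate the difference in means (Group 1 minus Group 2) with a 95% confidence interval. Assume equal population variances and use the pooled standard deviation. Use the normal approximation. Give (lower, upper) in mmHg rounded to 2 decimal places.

s_p = √[((n₁−1)s₁² + (n₂−1)s₂²)/(n₁+n₂−2)] = √[(74·11.7² + 186·12.0²)/260] = 11.9154.
SE = 11.9154·√(1/75 + 1/187) = 1.6286.
With z* = 1.960, margin = 1.960 × 1.6286 = 3.1921.
x̄₁ − x̄₂ = 134.0 − 148.0 = -14.0000; interval -14.0000 ± 3.1921 = (-17.19, -10.81).

(-17.19, -10.81)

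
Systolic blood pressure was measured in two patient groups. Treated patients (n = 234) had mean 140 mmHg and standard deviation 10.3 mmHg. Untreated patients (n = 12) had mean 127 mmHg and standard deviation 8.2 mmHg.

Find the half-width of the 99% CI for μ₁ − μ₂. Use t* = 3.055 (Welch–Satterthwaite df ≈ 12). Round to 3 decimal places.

Standard errors of each mean: 10.3/√234 = 0.6733 and 8.2/√12 = 2.3671.
SE(x̄₁ − x̄₂) = √(0.6733² + 2.3671²) = 2.4610 for independent samples with unequal variances.
With t* = 3.055, the margin is 3.055 × 2.4610 = 7.5184.

7.518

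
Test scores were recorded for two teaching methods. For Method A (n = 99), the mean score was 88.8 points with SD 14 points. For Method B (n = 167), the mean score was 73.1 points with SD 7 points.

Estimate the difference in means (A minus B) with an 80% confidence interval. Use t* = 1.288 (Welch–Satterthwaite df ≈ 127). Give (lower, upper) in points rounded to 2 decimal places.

Standard errors of each mean: 14/√99 = 1.4071 and 7/√167 = 0.5417.
SE(x̄₁ − x̄₂) = √(1.4071² + 0.5417²) = 1.5078 for independent samples with unequal variances.
With t* = 1.288, the margin is 1.288 × 1.5078 = 1.9420.
x̄₁ − x̄₂ = 88.8 − 73.1 = 15.7000; the interval is 15.7000 ± 1.9420 = (13.76, 17.64).

(13.76, 17.64)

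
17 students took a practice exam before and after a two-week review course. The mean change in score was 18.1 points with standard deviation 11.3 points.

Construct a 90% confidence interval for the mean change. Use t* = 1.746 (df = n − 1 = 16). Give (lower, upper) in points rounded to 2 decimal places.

This is a matched-pairs design, so SE = s_d/√n = 11.3/√17 = 2.7407.
Margin = 1.746 × 2.7407 = 4.7853; the interval is 18.1 ± 4.7853 = (13.31, 22.89).

(13.31, 22.89)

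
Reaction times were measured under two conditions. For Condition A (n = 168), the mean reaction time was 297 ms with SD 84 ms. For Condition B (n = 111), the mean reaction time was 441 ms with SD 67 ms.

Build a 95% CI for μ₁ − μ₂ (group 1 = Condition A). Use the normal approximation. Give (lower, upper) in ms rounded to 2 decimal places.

(-161.80, -126.20)

Per-group SEs: s₁/√n₁ = 84/√168 = 6.4807, s₂/√n₂ = 67/√111 = 6.3594.
Unpooled SE of the difference: √(41.99947249 + 40.44196836) = 9.0797.
Margin of error = z* · SE = 1.960 × 9.0797 = 17.7962.
x̄₁ − x̄₂ = 297 − 441 = -144.0000.
CI: -144.0000 ± 17.7962 = (-161.80, -126.20).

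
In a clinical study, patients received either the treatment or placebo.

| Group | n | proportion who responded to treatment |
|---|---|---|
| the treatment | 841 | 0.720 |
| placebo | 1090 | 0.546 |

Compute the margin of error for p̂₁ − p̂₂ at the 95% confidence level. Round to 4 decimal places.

Each SE is √(p̂(1−p̂)/n): √(0.7200·0.2800/841) = 0.01548 and √(0.5460·0.4540/1090) = 0.01508.
SE(p̂₁ − p̂₂) = √(SE₁² + SE₂²) = √(0.0002396304 + 0.0002274064) = 0.02161, since the two samples are independent.
At 95% confidence z* = 1.960; margin = 1.960 × 0.02161 = 0.04236.

0.0424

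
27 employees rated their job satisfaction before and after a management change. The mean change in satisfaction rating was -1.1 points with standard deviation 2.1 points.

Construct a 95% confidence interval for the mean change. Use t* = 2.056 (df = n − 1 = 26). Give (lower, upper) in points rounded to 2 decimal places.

(-1.93, -0.27)

This is a matched-pairs design, so SE = s_d/√n = 2.1/√27 = 0.4041.
Margin = 2.056 × 0.4041 = 0.8308; the interval is -1.1 ± 0.8308 = (-1.93, -0.27).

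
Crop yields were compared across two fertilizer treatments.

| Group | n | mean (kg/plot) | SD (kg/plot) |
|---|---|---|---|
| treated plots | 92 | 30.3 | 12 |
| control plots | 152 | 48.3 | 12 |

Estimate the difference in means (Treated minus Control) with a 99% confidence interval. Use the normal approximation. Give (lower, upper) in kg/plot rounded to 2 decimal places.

(-22.08, -13.92)

Standard errors of each mean: 12/√92 = 1.2511 and 12/√152 = 0.9733.
SE(x̄₁ − x̄₂) = √(1.2511² + 0.9733²) = 1.5851 for independent samples with unequal variances.
With z* = 2.576, the margin is 2.576 × 1.5851 = 4.0832.
x̄₁ − x̄₂ = 30.3 − 48.3 = -18.0000; the interval is -18.0000 ± 4.0832 = (-22.08, -13.92).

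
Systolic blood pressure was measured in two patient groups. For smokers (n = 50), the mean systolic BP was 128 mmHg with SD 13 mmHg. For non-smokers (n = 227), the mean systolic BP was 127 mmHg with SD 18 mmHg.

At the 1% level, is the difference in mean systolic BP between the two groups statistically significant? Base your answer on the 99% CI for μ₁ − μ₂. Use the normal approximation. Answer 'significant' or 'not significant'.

Standard errors of each mean: 13/√50 = 1.8385 and 18/√227 = 1.1947.
SE(x̄₁ − x̄₂) = √(1.8385² + 1.1947²) = 2.1926 for independent samples with unequal variances.
With z* = 2.576, the margin is 2.576 × 2.1926 = 5.6481.
x̄₁ − x̄₂ = 128 − 127 = 1.0000; the interval is 1.0000 ± 5.6481 = (-4.6481, 6.6481).
The interval (-4.6481, 6.6481) contains 0, so the difference is not significant.

not significant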